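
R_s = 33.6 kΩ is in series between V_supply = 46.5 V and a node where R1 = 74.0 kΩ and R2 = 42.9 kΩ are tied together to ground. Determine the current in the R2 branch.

I ≈ 0.484 mA

Equivalent of the parallel group: R_p = 27.16 kΩ.
V_A = 46.5 × 27.16/60.76 = 20.78 V.
I(R2) = V_A / R2 = 20.78/42.9 = 0.4845 mA.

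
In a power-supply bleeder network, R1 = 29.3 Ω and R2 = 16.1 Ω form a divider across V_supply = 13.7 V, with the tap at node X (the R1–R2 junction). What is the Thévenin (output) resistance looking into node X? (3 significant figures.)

R_th ≈ 10.4 Ω

Looking into X with the source shorted: R_th = R1·R2/(R1+R2) = 29.30 × 16.1/45.40 = 10.39 Ω.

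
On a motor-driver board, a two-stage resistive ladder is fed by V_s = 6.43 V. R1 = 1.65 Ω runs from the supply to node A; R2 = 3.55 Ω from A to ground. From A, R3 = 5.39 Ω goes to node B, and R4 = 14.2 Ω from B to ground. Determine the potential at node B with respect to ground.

V_B ≈ 3.01 V

Looking into the second stage from A: R3 + R4 = 19.59 Ω appears in parallel with R2.
Effective lower resistance at A: R2 ‖ 19.59 = 3.005 Ω.
First divider: V_A = V_s · 3.005/(1.65 + 3.005) = 4.151 V.
Stage 2 is unloaded, so V_B = V_A · R4/(R3+R4) = 4.151 × 14.2/19.59 = 3.009 V.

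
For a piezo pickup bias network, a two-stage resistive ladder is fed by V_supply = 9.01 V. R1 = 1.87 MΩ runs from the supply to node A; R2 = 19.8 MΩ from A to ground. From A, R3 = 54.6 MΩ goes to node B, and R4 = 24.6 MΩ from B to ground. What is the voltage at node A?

V_A ≈ 8.06 V

Looking into the second stage from A: R3 + R4 = 79.20 MΩ appears in parallel with R2.
R2 ‖ (R3+R4) = 15.84 MΩ.
So V_A = 9.01 × 0.8944 = 8.059 V.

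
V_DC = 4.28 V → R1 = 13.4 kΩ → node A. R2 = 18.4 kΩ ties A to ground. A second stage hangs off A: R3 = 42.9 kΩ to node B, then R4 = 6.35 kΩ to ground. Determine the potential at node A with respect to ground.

Node A sees R2 in parallel with the series input of stage 2, R3 + R4 = 49.25 kΩ.
R2 ‖ (R3+R4) = 13.40 kΩ.
So V_A = 4.28 × 0.4999 = 2.140 V.

V_A ≈ 2.14 V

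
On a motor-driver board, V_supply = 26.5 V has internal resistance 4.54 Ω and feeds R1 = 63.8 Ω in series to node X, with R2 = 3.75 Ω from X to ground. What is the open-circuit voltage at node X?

V_th ≈ 1.38 V

R1' = 4.54 + 63.8 = 68.34 Ω (source resistance + R1).
V_th is the unloaded tap voltage: V_supply · R2/(R1'+R2) = 26.5 × 0.05202 = 1.378 V.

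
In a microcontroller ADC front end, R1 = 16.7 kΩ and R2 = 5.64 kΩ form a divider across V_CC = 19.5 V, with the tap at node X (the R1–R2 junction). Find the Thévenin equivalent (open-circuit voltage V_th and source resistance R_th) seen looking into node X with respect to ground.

V_th ≈ 4.92 V, R_th ≈ 4.22 kΩ

With X open, the divider is unloaded: V_th = 19.5 × 5.64/22.34 = 4.923 V.
Looking into X with the source shorted: R_th = R1·R2/(R1+R2) = 16.70 × 5.64/22.34 = 4.216 kΩ.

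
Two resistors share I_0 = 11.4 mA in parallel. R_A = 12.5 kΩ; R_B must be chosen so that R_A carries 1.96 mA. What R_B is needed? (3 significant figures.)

The fraction through R_A equals R_B/(R_A+R_B).
With f = 0.1719, R_B = R_A · f/(1−f) = 12.5 × 0.2076 = 2.595 kΩ.

R_B ≈ 2.60 kΩ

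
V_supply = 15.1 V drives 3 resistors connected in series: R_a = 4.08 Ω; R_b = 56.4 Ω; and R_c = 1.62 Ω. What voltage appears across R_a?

V ≈ 0.992 V

ΣR = 4.08 + 56.4 + 1.62 = 62.10 Ω.
Voltage divider: V = V_supply · (4.080 / 62.10) = 15.1 × 0.06570 = 0.9921 V.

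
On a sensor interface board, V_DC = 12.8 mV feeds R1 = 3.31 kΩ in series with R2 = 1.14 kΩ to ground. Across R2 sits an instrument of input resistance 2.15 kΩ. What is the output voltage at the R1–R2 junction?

First combine the lower leg with the load: R2 ‖ R_L = 0.7450 kΩ.
Then V_out = V_DC · R2'/(R1 + R2') = 12.8 × 0.7450/4.055 = 2.352 mV.
(Unloaded it would be 3.28 mV; the load pulls it down.)

V_out ≈ 2.35 mV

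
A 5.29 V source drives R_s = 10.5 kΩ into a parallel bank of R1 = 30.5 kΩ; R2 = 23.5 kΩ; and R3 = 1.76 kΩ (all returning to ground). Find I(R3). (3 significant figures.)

Combine the parallel branches: R_p = (1/30.5 + 1/23.5 + 1/1.76)⁻¹ = 1.554 kΩ.
Node voltage V_A = V_supply · R_p/(R_s + R_p) = 5.29 × 0.1289 = 0.6820 V.
Branch current I = V_A/R3 = 0.6820/1.76 = 0.3875 mA.

I ≈ 0.387 mA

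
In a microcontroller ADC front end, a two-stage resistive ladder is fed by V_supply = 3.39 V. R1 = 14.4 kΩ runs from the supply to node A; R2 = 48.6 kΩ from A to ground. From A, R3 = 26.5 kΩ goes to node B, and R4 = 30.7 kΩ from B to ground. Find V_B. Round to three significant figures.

Node A sees R2 in parallel with the series input of stage 2, R3 + R4 = 57.20 kΩ.
R2 ‖ (R3+R4) = 26.28 kΩ.
So V_A = 3.39 × 0.6460 = 2.190 V.
Stage 2 is unloaded, so V_B = V_A · R4/(R3+R4) = 2.190 × 30.7/57.20 = 1.175 V.

V_B ≈ 1.18 V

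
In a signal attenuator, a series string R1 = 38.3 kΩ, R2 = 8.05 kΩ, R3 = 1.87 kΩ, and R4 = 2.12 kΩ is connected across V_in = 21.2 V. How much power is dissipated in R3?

P ≈ 0.332 mW

The common current is I = 21.2/50.34 = 0.4211 mA.
P(R3) = I²·R3 = (0.4211)² × 1.87 = 0.3317 mW.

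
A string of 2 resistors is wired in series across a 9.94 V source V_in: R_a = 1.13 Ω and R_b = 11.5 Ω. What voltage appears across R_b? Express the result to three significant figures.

Total series resistance ΣR = 1.13 + 11.5 = 12.63 Ω.
Voltage divider: V = V_in · (11.50 / 12.63) = 9.94 × 0.9105 = 9.051 V.

V ≈ 9.05 V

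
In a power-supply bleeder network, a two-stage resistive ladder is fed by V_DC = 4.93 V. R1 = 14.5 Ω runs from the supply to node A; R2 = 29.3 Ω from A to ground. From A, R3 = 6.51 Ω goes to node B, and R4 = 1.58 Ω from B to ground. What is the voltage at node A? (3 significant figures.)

V_A ≈ 1.50 V

Node A sees R2 in parallel with the series input of stage 2, R3 + R4 = 8.090 Ω.
R2 ‖ (R3+R4) = 6.340 Ω.
V_A = 4.93 × 6.340/(14.5 + 6.340) = 1.500 V.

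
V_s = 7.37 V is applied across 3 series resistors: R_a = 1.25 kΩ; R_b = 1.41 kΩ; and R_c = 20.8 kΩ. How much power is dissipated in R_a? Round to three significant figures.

P ≈ 0.123 mW

ΣR = 23.46 kΩ → I = 7.37/23.46 = 0.3142 mA.
V(R_a) = I·R = 0.3927 V; P = V·I = 0.3927 × 0.3142 = 0.1234 mW.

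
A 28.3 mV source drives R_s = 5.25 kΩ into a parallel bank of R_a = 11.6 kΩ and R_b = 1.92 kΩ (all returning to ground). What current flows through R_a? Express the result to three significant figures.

I ≈ 0.583 µA

Parallel bank: R_p = 1/(1/11.6 + 1/1.92) = 1.647 kΩ.
V_A = 28.3 × 1.647/6.897 = 6.759 mV.
Branch current I = V_A/R_a = 6.759/11.6 = 0.5827 µA.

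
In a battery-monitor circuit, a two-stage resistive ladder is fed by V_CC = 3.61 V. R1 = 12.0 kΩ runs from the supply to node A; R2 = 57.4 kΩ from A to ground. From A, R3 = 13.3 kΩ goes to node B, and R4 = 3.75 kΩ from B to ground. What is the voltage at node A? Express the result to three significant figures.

The second stage (R3 + R4 = 17.05 kΩ) loads node A in parallel with R2.
Effective lower resistance at A: R2 ‖ 17.05 = 13.15 kΩ.
First divider: V_A = V_CC · 13.15/(12.0 + 13.15) = 1.887 V.

V_A ≈ 1.89 V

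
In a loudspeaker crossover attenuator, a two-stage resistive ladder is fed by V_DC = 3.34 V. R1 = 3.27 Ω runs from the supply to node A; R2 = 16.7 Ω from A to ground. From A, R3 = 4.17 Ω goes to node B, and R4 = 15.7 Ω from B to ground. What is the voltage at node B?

V_B ≈ 1.94 V

Looking into the second stage from A: R3 + R4 = 19.87 Ω appears in parallel with R2.
R2 ‖ (R3+R4) = 9.074 Ω.
V_A = 3.34 × 9.074/(3.27 + 9.074) = 2.455 V.
Stage 2 is unloaded, so V_B = V_A · R4/(R3+R4) = 2.455 × 15.7/19.87 = 1.940 V.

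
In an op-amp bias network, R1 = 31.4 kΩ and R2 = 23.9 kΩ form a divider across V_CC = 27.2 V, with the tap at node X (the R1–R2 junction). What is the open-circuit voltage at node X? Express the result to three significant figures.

V_th is the unloaded tap voltage: V_CC · R2/(R1+R2) = 27.2 × 0.4322 = 11.76 V.

V_th ≈ 11.8 V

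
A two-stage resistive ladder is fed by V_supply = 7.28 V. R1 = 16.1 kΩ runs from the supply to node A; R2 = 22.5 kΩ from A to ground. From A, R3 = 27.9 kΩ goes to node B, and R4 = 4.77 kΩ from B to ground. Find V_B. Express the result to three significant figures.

V_B ≈ 0.481 V

Looking into the second stage from A: R3 + R4 = 32.67 kΩ appears in parallel with R2.
R2 ‖ (R3+R4) = 13.32 kΩ.
First divider: V_A = V_supply · 13.32/(16.1 + 13.32) = 3.297 V.
Stage 2 is unloaded, so V_B = V_A · R4/(R3+R4) = 3.297 × 4.77/32.67 = 0.4813 V.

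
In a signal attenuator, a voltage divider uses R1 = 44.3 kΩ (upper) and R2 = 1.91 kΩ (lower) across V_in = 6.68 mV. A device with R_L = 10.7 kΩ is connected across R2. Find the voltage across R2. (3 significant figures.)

V_out ≈ 0.236 mV

The load sits in parallel with R2, giving an effective lower resistance R2' = R2·R_L/(R2+R_L) = 1.621 kΩ.
Voltage divider with the loaded lower leg: V_out = 6.68 × 1.621/(44.3 + 1.621) = 6.68 × 0.03529 = 0.2358 mV.
(Unloaded it would be 0.276 mV; the load pulls it down.)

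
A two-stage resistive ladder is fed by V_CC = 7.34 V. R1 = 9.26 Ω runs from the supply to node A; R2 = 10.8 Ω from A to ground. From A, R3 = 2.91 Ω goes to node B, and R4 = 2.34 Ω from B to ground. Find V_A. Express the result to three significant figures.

V_A ≈ 2.03 V

Node A sees R2 in parallel with the series input of stage 2, R3 + R4 = 5.250 Ω.
Effective lower resistance at A: R2 ‖ 5.250 = 3.533 Ω.
First divider: V_A = V_CC · 3.533/(9.26 + 3.533) = 2.027 V.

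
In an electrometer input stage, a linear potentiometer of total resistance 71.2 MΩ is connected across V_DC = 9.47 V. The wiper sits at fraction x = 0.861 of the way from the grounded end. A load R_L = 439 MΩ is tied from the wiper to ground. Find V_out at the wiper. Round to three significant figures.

Lower segment x·R_p = 61.30 MΩ; upper segment (1−x)·R_p = 9.897 MΩ.
R_L loads the lower segment: effective lower R = 53.79 MΩ.
Then V_out = V_DC · 53.79/(9.897 + 53.79) = 7.998 V.

V_out ≈ 8.00 V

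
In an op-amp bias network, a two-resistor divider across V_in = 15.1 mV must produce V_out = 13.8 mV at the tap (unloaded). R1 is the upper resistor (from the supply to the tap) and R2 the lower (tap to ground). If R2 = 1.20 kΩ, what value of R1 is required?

R1 ≈ 0.113 kΩ

The divider ratio is R2/(R1+R2) = 13.8/15.1 = 0.9139.
R1 = R2·(1/k − 1) = 1.20 × 0.09420 = 0.1130 kΩ.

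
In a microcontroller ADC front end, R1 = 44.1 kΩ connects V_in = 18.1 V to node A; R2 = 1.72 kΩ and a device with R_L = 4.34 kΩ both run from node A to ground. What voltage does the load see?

The load sits in parallel with R2, giving an effective lower resistance R2' = R2·R_L/(R2+R_L) = 1.232 kΩ.
Then V_out = V_in · R2'/(R1 + R2') = 18.1 × 1.232/45.33 = 0.4918 V.

V_out ≈ 0.492 V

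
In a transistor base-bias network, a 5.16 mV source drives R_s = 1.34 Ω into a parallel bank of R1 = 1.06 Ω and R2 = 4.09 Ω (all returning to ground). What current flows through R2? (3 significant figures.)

Parallel bank: R_p = 1/(1/1.06 + 1/4.09) = 0.8418 Ω.
Node voltage V_A = V_s · R_p/(R_s + R_p) = 5.16 × 0.3858 = 1.991 mV.
I(R2) = V_A / R2 = 1.991/4.09 = 0.4868 mA.
(Check via current divider: I_total = 2.365 mA; share G_k/ΣG = 0.2058 → same result.)

I ≈ 0.487 mA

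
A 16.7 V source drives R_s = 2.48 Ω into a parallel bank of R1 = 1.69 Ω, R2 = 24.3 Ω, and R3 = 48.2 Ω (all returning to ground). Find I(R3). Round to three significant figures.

Parallel bank: R_p = 1/(1/1.69 + 1/24.3 + 1/48.2) = 1.530 Ω.
Node voltage V_A = V_CC · R_p/(R_s + R_p) = 16.7 × 0.3815 = 6.372 V.
I(R3) = V_A / R3 = 6.372/48.2 = 0.1322 A.
(Check via current divider: I_total = 4.165 A; share G_k/ΣG = 0.03174 → same result.)

I ≈ 0.132 A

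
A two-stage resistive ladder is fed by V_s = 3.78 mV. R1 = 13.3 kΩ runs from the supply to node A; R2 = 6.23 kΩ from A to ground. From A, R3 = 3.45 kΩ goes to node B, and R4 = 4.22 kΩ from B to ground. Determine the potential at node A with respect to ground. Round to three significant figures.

V_A ≈ 0.776 mV

Looking into the second stage from A: R3 + R4 = 7.670 kΩ appears in parallel with R2.
Effective lower resistance at A: R2 ‖ 7.670 = 3.438 kΩ.
First divider: V_A = V_s · 3.438/(13.3 + 3.438) = 0.7764 mV.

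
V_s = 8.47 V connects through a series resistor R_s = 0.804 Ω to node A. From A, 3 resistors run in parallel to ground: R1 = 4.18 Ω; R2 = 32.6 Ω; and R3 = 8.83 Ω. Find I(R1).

I ≈ 1.55 A

Equivalent of the parallel group: R_p = 2.610 Ω.
V_A by voltage divider: V_A = 8.47 × 2.610/(0.804 + 2.610) = 6.475 V.
Branch current I = V_A/R1 = 6.475/4.18 = 1.549 A.
(Equivalently: I_total = 2.481 A, then current-divider fraction G_k/ΣG = 0.6244.)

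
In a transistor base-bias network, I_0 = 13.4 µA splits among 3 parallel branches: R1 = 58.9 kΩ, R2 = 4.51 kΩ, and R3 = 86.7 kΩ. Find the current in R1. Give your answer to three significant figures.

I ≈ 0.909 µA

Total conductance ΣG = 1/58.9 + 1/4.51 + 1/86.7 = 0.2502 (units of 1/kΩ).
R1 takes the fraction G_k/ΣG = 0.01698/0.2502 = 0.06785, so I = 13.4 × 0.06785 = 0.9091 µA.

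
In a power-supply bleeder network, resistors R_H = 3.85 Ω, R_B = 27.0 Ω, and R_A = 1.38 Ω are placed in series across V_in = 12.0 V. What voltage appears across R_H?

V ≈ 1.43 V

Total series resistance ΣR = 3.85 + 27.0 + 1.38 = 32.23 Ω.
V = V_in · R/ΣR = 12.0 × 0.1195 = 1.433 V.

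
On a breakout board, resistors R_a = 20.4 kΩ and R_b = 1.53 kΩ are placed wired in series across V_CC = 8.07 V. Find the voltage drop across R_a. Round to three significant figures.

V ≈ 7.51 V

Total series resistance ΣR = 20.4 + 1.53 = 21.93 kΩ.
Voltage divider: V = V_CC · (20.40 / 21.93) = 8.07 × 0.9302 = 7.507 V.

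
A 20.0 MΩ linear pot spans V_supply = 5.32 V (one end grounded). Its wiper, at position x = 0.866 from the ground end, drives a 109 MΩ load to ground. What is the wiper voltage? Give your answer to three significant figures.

Lower segment x·R_p = 17.32 MΩ; upper segment (1−x)·R_p = 2.680 MΩ.
Lower segment in parallel with the load: 17.32 ‖ 109 = 14.95 MΩ.
Loaded-divider output: V_out = 5.32 × 0.8479 = 4.511 V.
(Unloaded: V_out = x·V_supply = 4.61 V.)

V_out ≈ 4.51 V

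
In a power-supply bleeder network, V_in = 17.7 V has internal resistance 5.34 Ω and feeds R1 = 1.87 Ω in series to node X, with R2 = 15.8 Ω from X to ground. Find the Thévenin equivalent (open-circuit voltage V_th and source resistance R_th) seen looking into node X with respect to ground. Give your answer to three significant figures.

R1' = 5.34 + 1.87 = 7.210 Ω (source resistance + R1).
V_th is the unloaded tap voltage: V_in · R2/(R1'+R2) = 17.7 × 0.6867 = 12.15 V.
Zeroing V_in shorts the top of R1' to ground, so R_th = R1' ‖ R2 = 4.951 Ω.

V_th ≈ 12.2 V, R_th ≈ 4.95 Ω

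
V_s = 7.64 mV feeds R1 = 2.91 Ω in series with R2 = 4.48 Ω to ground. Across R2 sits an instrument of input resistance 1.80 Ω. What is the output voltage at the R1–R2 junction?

The load sits in parallel with R2, giving an effective lower resistance R2' = R2·R_L/(R2+R_L) = 1.284 Ω.
Then V_out = V_s · R2'/(R1 + R2') = 7.64 × 1.284/4.194 = 2.339 mV.
(Unloaded it would be 4.63 mV; the load pulls it down.)

V_out ≈ 2.34 mV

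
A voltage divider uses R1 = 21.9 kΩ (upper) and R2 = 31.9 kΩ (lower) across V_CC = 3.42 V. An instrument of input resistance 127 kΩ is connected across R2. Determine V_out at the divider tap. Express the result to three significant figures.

First combine the lower leg with the load: R2 ‖ R_L = 25.50 kΩ.
Then V_out = V_CC · R2'/(R1 + R2') = 3.42 × 25.50/47.40 = 1.840 V.

V_out ≈ 1.84 V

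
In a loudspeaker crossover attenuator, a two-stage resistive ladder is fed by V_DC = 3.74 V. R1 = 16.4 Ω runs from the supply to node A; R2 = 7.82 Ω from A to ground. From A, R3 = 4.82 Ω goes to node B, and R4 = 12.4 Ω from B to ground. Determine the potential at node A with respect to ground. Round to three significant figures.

Looking into the second stage from A: R3 + R4 = 17.22 Ω appears in parallel with R2.
Effective lower resistance at A: R2 ‖ 17.22 = 5.378 Ω.
First divider: V_A = V_DC · 5.378/(16.4 + 5.378) = 0.9236 V.

V_A ≈ 0.924 V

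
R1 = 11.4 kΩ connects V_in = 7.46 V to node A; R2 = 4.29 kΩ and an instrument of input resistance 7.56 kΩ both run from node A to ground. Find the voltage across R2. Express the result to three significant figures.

V_out ≈ 1.44 V

R2 ‖ R_L = (4.29 × 7.56)/(4.29 + 7.56) = 2.737 kΩ.
Now apply the divider: V_out = 7.46 × 0.1936 = 1.444 V.
(Unloaded it would be 2.04 V; the load pulls it down.)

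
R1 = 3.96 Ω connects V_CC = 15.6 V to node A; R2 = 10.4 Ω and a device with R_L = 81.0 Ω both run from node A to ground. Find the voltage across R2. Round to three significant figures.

V_out ≈ 10.9 V

R2 ‖ R_L = (10.4 × 81.0)/(10.4 + 81.0) = 9.217 Ω.
Now apply the divider: V_out = 15.6 × 0.6995 = 10.91 V.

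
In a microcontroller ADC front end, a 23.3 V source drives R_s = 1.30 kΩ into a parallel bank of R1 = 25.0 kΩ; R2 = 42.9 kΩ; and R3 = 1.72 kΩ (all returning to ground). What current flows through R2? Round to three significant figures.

Equivalent of the parallel group: R_p = 1.551 kΩ.
Node voltage V_A = V_s · R_p/(R_s + R_p) = 23.3 × 0.5440 = 12.68 V.
I(R2) = V_A / R2 = 12.68/42.9 = 0.2955 mA.

I ≈ 0.295 mA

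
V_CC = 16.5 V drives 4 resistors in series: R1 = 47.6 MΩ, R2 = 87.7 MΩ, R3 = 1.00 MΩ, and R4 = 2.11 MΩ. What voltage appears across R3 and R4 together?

V ≈ 0.371 V

ΣR = 47.6 + 87.7 + 1.00 + 2.11 = 138.4 MΩ.
R_{R3..R4} = 1.00 + 2.11 = 3.110 MΩ.
V = V_CC · R/ΣR = 16.5 × 0.02247 = 0.3707 V.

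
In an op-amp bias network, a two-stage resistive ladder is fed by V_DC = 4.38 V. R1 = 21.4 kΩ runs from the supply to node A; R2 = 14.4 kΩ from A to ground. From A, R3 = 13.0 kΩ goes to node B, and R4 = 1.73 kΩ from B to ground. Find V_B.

V_B ≈ 0.131 V

The second stage (R3 + R4 = 14.73 kΩ) loads node A in parallel with R2.
R2 ‖ (R3+R4) = 7.282 kΩ.
So V_A = 4.38 × 0.2539 = 1.112 V.
V_B = V_A × 0.1174 = 0.1306 V.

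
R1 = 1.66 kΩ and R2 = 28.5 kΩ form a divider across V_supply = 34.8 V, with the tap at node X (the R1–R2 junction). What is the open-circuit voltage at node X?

V_th ≈ 32.9 V

With X open, the divider is unloaded: V_th = 34.8 × 28.5/30.16 = 32.88 V.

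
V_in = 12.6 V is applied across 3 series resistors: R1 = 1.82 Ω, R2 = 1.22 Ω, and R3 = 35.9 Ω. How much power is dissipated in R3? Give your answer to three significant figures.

The common current is I = 12.6/38.94 = 0.3236 A.
P(R3) = I²·R3 = (0.3236)² × 35.9 = 3.759 W.

P ≈ 3.76 W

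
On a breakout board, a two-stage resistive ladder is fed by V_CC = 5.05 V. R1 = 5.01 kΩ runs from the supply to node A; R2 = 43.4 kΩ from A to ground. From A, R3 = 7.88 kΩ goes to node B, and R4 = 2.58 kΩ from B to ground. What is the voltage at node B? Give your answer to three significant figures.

Node A sees R2 in parallel with the series input of stage 2, R3 + R4 = 10.46 kΩ.
R2 ‖ (R3+R4) = 8.429 kΩ.
First divider: V_A = V_CC · 8.429/(5.01 + 8.429) = 3.167 V.
Then the unloaded second divider: V_B = V_A × R4/(R3+R4) = 3.167 × 0.2467 = 0.7812 V.

V_B ≈ 0.781 V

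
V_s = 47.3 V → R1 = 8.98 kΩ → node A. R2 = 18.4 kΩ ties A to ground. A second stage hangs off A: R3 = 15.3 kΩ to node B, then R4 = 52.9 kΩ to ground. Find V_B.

Node A sees R2 in parallel with the series input of stage 2, R3 + R4 = 68.20 kΩ.
Effective lower resistance at A: R2 ‖ 68.20 = 14.49 kΩ.
First divider: V_A = V_s · 14.49/(8.98 + 14.49) = 29.20 V.
Then the unloaded second divider: V_B = V_A × R4/(R3+R4) = 29.20 × 0.7757 = 22.65 V.

V_B ≈ 22.7 V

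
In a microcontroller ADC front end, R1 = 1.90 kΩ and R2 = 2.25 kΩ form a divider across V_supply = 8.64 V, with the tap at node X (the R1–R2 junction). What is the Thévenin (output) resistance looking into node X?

R_th ≈ 1.03 kΩ

Zeroing V_supply shorts the top of R1 to ground, so R_th = R1 ‖ R2 = 1.030 kΩ.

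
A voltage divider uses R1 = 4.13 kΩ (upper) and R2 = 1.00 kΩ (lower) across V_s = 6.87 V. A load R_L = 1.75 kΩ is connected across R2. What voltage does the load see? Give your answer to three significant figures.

V_out ≈ 0.917 V

R2 ‖ R_L = (1.00 × 1.75)/(1.00 + 1.75) = 0.6364 kΩ.
Then V_out = V_s · R2'/(R1 + R2') = 6.87 × 0.6364/4.766 = 0.9172 V.
(Unloaded it would be 1.34 V; the load pulls it down.)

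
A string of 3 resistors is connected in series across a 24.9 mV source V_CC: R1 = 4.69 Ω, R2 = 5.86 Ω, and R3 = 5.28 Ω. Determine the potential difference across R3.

Series total: ΣR = 4.69 + 5.86 + 5.28 = 15.83 Ω.
By the voltage-divider rule, V = 24.9 × 5.280/15.83 = 8.305 mV.

V ≈ 8.31 mV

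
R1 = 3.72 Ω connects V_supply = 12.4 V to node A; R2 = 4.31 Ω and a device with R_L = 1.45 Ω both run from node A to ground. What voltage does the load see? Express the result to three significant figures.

R2 ‖ R_L = (4.31 × 1.45)/(4.31 + 1.45) = 1.085 Ω.
Now apply the divider: V_out = 12.4 × 0.2258 = 2.800 V.

V_out ≈ 2.80 V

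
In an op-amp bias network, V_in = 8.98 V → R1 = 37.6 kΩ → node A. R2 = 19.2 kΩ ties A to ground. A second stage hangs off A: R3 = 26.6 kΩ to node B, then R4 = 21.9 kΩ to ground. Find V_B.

V_B ≈ 1.09 V

Looking into the second stage from A: R3 + R4 = 48.50 kΩ appears in parallel with R2.
R2 ‖ (R3+R4) = 13.75 kΩ.
V_A = 8.98 × 13.75/(37.6 + 13.75) = 2.405 V.
Then the unloaded second divider: V_B = V_A × R4/(R3+R4) = 2.405 × 0.4515 = 1.086 V.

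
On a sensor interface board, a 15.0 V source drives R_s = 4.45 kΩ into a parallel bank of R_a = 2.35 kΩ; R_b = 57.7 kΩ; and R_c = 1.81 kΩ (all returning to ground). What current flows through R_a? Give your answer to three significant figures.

Parallel bank: R_p = 1/(1/2.35 + 1/57.7 + 1/1.81) = 1.005 kΩ.
Node voltage V_A = V_CC · R_p/(R_s + R_p) = 15.0 × 0.1842 = 2.763 V.
I(R_a) = V_A / R_a = 2.763/2.35 = 1.176 mA.
(Check via current divider: I_total = 2.750 mA; share G_k/ΣG = 0.4275 → same result.)

I ≈ 1.18 mA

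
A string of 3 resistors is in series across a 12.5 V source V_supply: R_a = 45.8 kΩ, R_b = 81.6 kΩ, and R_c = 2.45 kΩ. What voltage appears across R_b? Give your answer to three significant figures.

V ≈ 7.86 V

ΣR = 45.8 + 81.6 + 2.45 = 129.8 kΩ.
Voltage divider: V = V_supply · (81.60 / 129.8) = 12.5 × 0.6284 = 7.855 V.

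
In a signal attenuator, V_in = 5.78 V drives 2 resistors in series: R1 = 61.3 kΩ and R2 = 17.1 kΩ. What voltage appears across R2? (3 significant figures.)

V ≈ 1.26 V

Series total: ΣR = 61.3 + 17.1 = 78.40 kΩ.
Voltage divider: V = V_in · (17.10 / 78.40) = 5.78 × 0.2181 = 1.261 V.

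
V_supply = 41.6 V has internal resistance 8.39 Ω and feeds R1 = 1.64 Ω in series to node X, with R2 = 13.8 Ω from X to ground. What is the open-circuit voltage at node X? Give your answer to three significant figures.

V_th ≈ 24.1 V

R1' = 8.39 + 1.64 = 10.03 Ω (source resistance + R1).
With X open, the divider is unloaded: V_th = 41.6 × 13.8/23.83 = 24.09 V.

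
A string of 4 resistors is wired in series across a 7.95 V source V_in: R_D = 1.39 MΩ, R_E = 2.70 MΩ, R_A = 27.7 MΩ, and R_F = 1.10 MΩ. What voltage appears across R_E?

Series total: ΣR = 1.39 + 2.70 + 27.7 + 1.10 = 32.89 MΩ.
V = V_in · R/ΣR = 7.95 × 0.08209 = 0.6526 V.

V ≈ 0.653 V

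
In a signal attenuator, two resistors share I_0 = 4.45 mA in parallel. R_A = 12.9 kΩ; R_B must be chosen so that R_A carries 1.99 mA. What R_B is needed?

In a two-way split, I_A/I_0 = R_B/(R_A + R_B).
1.99/4.45 = R_B/(R_A + R_B) → R_B = R_A · (0.4472)/(1 − 0.4472) = 12.9 × 0.8089 = 10.44 kΩ.

R_B ≈ 10.4 kΩ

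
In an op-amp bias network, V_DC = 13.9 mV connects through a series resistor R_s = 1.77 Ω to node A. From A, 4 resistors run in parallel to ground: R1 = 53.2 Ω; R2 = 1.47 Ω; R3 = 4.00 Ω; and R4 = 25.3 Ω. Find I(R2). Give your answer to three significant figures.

I ≈ 3.44 mA

Equivalent of the parallel group: R_p = 1.012 Ω.
V_A = 13.9 × 1.012/2.782 = 5.055 mV.
Branch current I = V_A/R2 = 5.055/1.47 = 3.439 mA.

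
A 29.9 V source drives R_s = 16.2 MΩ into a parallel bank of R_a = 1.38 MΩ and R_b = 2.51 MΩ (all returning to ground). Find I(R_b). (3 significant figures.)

Parallel bank: R_p = 1/(1/1.38 + 1/2.51) = 0.8904 MΩ.
Node voltage V_A = V_s · R_p/(R_s + R_p) = 29.9 × 0.05210 = 1.558 V.
Branch current I = V_A/R_b = 1.558/2.51 = 0.6207 µA.
(Equivalently: I_total = 1.750 µA, then current-divider fraction G_k/ΣG = 0.3548.)

I ≈ 0.621 µA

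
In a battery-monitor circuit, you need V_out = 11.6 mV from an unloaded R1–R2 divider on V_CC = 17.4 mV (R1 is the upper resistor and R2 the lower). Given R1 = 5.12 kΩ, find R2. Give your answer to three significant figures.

R2 ≈ 10.2 kΩ

V_out/V_CC = R2/(R1+R2) = 0.6667.
R2 = R1 · 0.6667/(1 − 0.6667) = 10.24 kΩ.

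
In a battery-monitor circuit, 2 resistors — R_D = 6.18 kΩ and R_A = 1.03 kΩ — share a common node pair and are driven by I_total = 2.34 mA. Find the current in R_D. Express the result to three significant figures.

I ≈ 0.334 mA

With just two branches, the current splits inversely with resistance.
So I = 2.34 × 1.03/7.210 = 0.3343 mA.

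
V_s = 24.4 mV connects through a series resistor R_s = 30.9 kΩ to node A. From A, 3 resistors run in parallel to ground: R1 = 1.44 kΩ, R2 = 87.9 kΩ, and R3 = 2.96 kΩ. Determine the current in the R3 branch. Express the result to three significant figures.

Parallel bank: R_p = 1/(1/1.44 + 1/87.9 + 1/2.96) = 0.9582 kΩ.
V_A = 24.4 × 0.9582/31.86 = 0.7339 mV.
Branch current I = V_A/R3 = 0.7339/2.96 = 0.2479 µA.
(Check via current divider: I_total = 0.7659 µA; share G_k/ΣG = 0.3237 → same result.)

I ≈ 0.248 µA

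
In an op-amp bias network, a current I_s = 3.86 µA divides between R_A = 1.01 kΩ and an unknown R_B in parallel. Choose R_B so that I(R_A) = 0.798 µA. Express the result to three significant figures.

The fraction through R_A equals R_B/(R_A+R_B).
With f = 0.2067, R_B = R_A · f/(1−f) = 1.01 × 0.2606 = 0.2632 kΩ.

R_B ≈ 0.263 kΩ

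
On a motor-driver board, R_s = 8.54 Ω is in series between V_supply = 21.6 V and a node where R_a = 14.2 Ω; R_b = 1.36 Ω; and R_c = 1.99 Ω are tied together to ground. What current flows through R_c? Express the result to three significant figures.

I ≈ 0.892 A

Combine the parallel branches: R_p = (1/14.2 + 1/1.36 + 1/1.99)⁻¹ = 0.7644 Ω.
V_A by voltage divider: V_A = 21.6 × 0.7644/(8.54 + 0.7644) = 1.775 V.
I(R_c) = V_A / R_c = 1.775/1.99 = 0.8917 A.
(Check via current divider: I_total = 2.321 A; share G_k/ΣG = 0.3841 → same result.)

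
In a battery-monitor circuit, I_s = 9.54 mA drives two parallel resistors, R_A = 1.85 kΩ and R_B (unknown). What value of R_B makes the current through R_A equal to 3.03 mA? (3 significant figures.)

R_B ≈ 0.861 kΩ

In a two-way split, I_A/I_s = R_B/(R_A + R_B).
With f = 0.3176, R_B = R_A · f/(1−f) = 1.85 × 0.4654 = 0.8611 kΩ.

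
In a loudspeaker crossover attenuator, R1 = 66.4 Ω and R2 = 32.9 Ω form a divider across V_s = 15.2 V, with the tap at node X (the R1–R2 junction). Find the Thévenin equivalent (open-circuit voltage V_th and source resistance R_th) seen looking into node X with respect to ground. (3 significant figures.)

With X open, the divider is unloaded: V_th = 15.2 × 32.9/99.30 = 5.036 V.
With V_s suppressed (replaced by a short), R_th = R1 ‖ R2 = (66.40 × 32.9)/(66.40 + 32.9) = 22.00 Ω.

V_th ≈ 5.04 V, R_th ≈ 22.0 Ω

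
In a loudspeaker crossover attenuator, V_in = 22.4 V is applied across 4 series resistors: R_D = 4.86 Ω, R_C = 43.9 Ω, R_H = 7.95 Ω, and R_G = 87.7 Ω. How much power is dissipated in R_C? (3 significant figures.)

Series current I = V_in/ΣR = 22.4/144.4 = 0.1551 A.
V(R_C) = I·R = 6.810 V; P = V·I = 6.810 × 0.1551 = 1.056 W.

P ≈ 1.06 W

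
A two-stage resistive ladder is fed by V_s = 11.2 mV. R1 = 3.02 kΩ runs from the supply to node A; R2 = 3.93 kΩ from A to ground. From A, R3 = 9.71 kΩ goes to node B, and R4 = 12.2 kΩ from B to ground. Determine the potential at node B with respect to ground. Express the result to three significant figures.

V_B ≈ 3.27 mV

The second stage (R3 + R4 = 21.91 kΩ) loads node A in parallel with R2.
Effective lower resistance at A: R2 ‖ 21.91 = 3.332 kΩ.
First divider: V_A = V_s · 3.332/(3.02 + 3.332) = 5.875 mV.
Stage 2 is unloaded, so V_B = V_A · R4/(R3+R4) = 5.875 × 12.2/21.91 = 3.272 mV.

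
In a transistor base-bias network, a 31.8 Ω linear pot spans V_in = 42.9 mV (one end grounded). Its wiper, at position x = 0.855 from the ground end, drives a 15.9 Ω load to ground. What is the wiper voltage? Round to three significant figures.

V_out ≈ 29.4 mV

Lower segment x·R_p = 27.19 Ω; upper segment (1−x)·R_p = 4.611 Ω.
Lower segment in parallel with the load: 27.19 ‖ 15.9 = 10.03 Ω.
Then V_out = V_in · 10.03/(4.611 + 10.03) = 29.39 mV.
(Unloaded: V_out = x·V_in = 36.7 mV.)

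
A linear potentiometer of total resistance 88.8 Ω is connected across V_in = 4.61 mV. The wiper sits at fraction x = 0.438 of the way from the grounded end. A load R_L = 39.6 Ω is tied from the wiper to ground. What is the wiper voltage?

Lower segment x·R_p = 38.89 Ω; upper segment (1−x)·R_p = 49.91 Ω.
Lower segment in parallel with the load: 38.89 ‖ 39.6 = 19.62 Ω.
Then V_out = V_in · 19.62/(49.91 + 19.62) = 1.301 mV.
(Unloaded: V_out = x·V_in = 2.02 mV.)

V_out ≈ 1.30 mV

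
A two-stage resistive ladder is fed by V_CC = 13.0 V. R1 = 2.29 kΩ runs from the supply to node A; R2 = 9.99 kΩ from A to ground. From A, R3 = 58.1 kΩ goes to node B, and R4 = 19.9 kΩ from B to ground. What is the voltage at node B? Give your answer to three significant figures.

The second stage (R3 + R4 = 78.00 kΩ) loads node A in parallel with R2.
Effective lower resistance at A: R2 ‖ 78.00 = 8.856 kΩ.
So V_A = 13.0 × 0.7945 = 10.33 V.
Then the unloaded second divider: V_B = V_A × R4/(R3+R4) = 10.33 × 0.2551 = 2.635 V.

V_B ≈ 2.64 V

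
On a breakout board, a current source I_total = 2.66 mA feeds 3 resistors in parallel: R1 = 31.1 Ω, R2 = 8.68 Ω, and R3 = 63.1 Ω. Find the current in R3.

Conductances: ΣG = 1/31.1 + 1/8.68 + 1/63.1 = 0.1632 (1/Ω).
Current divider: I(R3) = I_total · G_k/ΣG = 2.66 × (0.01585/0.1632) = 2.66 × 0.09710 = 0.2583 mA.

I ≈ 0.258 mA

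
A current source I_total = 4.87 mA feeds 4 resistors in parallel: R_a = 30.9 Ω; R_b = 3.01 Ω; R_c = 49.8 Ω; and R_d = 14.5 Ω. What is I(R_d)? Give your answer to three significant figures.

I ≈ 0.740 mA

ΣG = 1/30.9 + 1/3.01 + 1/49.8 + 1/14.5 = 0.4536.
R_d takes the fraction G_k/ΣG = 0.06897/0.4536 = 0.1520, so I = 4.87 × 0.1520 = 0.7404 mA.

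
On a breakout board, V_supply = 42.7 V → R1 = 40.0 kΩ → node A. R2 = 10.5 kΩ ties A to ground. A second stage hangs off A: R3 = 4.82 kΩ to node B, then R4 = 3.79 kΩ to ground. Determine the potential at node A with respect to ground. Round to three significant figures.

V_A ≈ 4.52 V

The second stage (R3 + R4 = 8.610 kΩ) loads node A in parallel with R2.
Effective lower resistance at A: R2 ‖ 8.610 = 4.731 kΩ.
V_A = 42.7 × 4.731/(40.0 + 4.731) = 4.516 V.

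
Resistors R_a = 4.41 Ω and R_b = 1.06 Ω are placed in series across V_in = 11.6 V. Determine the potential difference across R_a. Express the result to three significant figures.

V ≈ 9.35 V

ΣR = 4.41 + 1.06 = 5.470 Ω.
By the voltage-divider rule, V = 11.6 × 4.410/5.470 = 9.352 V.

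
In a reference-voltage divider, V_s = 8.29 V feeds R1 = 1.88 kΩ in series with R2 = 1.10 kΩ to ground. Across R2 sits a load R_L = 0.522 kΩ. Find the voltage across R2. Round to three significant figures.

First combine the lower leg with the load: R2 ‖ R_L = 0.3540 kΩ.
Voltage divider with the loaded lower leg: V_out = 8.29 × 0.3540/(1.88 + 0.3540) = 8.29 × 0.1585 = 1.314 V.
(Unloaded it would be 3.06 V; the load pulls it down.)

V_out ≈ 1.31 V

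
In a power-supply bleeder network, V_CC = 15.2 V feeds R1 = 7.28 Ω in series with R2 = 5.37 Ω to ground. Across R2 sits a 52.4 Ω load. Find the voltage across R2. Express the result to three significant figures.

V_out ≈ 6.09 V

The load sits in parallel with R2, giving an effective lower resistance R2' = R2·R_L/(R2+R_L) = 4.871 Ω.
Now apply the divider: V_out = 15.2 × 0.4009 = 6.093 V.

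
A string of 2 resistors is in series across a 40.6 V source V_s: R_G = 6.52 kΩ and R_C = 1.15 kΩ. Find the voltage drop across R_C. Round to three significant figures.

V ≈ 6.09 V

Total series resistance ΣR = 6.52 + 1.15 = 7.670 kΩ.
V = V_s · R/ΣR = 40.6 × 0.1499 = 6.087 V.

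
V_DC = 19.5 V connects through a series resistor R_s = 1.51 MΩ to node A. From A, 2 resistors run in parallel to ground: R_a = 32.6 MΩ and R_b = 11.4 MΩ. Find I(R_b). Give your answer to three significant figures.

Parallel bank: R_p = 1/(1/32.6 + 1/11.4) = 8.446 MΩ.
V_A = 19.5 × 8.446/9.956 = 16.54 V.
I(R_b) = V_A / R_b = 16.54/11.4 = 1.451 µA.
(Equivalently: I_total = 1.959 µA, then current-divider fraction G_k/ΣG = 0.7409.)

I ≈ 1.45 µA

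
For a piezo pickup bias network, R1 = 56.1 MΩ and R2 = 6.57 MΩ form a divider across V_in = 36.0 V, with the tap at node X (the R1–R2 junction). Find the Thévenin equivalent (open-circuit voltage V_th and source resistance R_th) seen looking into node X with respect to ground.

V_th ≈ 3.77 V, R_th ≈ 5.88 MΩ

Open-circuit (no load on X): V_th = V_in · R2/(R1 + R2) = 36.0 × 6.57/(56.10 + 6.57) = 3.774 V.
Zeroing V_in shorts the top of R1 to ground, so R_th = R1 ‖ R2 = 5.881 MΩ.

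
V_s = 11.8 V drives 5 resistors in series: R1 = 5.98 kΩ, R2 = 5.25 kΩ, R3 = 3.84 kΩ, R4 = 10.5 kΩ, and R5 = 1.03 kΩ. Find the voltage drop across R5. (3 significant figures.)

V ≈ 0.457 V

Total series resistance ΣR = 5.98 + 5.25 + 3.84 + 10.5 + 1.03 = 26.60 kΩ.
V = V_s · R/ΣR = 11.8 × 0.03872 = 0.4569 V.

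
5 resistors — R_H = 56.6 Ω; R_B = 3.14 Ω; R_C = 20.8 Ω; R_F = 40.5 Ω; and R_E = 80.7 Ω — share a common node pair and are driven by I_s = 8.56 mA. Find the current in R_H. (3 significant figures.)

Total conductance ΣG = 1/56.6 + 1/3.14 + 1/20.8 + 1/40.5 + 1/80.7 = 0.4213 (units of 1/Ω).
R_H takes the fraction G_k/ΣG = 0.01767/0.4213 = 0.04194, so I = 8.56 × 0.04194 = 0.3590 mA.

I ≈ 0.359 mA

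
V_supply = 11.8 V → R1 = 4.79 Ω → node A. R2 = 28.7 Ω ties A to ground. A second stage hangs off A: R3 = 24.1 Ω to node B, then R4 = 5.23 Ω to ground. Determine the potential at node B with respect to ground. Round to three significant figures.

Node A sees R2 in parallel with the series input of stage 2, R3 + R4 = 29.33 Ω.
R2 ‖ (R3+R4) = 14.51 Ω.
So V_A = 11.8 × 0.7518 = 8.871 V.
V_B = V_A × 0.1783 = 1.582 V.

V_B ≈ 1.58 V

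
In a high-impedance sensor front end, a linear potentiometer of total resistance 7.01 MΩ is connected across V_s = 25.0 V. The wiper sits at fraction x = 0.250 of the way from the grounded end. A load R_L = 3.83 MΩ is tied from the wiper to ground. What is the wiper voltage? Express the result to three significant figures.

Lower segment x·R_p = 1.752 MΩ; upper segment (1−x)·R_p = 5.258 MΩ.
Lower segment in parallel with the load: 1.752 ‖ 3.83 = 1.202 MΩ.
Then V_out = V_s · 1.202/(5.258 + 1.202) = 4.653 V.
(Unloaded: V_out = x·V_s = 6.25 V.)

V_out ≈ 4.65 V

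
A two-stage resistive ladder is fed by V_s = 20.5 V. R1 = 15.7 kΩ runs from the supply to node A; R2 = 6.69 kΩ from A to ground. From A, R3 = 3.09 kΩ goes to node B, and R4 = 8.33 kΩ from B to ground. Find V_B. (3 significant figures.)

V_B ≈ 3.17 V

Looking into the second stage from A: R3 + R4 = 11.42 kΩ appears in parallel with R2.
Effective lower resistance at A: R2 ‖ 11.42 = 4.219 kΩ.
First divider: V_A = V_s · 4.219/(15.7 + 4.219) = 4.342 V.
Then the unloaded second divider: V_B = V_A × R4/(R3+R4) = 4.342 × 0.7294 = 3.167 V.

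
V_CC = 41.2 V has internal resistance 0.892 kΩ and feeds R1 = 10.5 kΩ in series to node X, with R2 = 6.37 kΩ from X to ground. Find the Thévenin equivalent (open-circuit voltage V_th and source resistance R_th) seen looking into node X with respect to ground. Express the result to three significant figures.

V_th ≈ 14.8 V, R_th ≈ 4.09 kΩ

R1' = 0.892 + 10.5 = 11.39 kΩ (source resistance + R1).
Open-circuit (no load on X): V_th = V_CC · R2/(R1' + R2) = 41.2 × 6.37/(11.39 + 6.37) = 14.78 V.
Looking into X with the source shorted: R_th = R1'·R2/(R1'+R2) = 11.39 × 6.37/17.76 = 4.086 kΩ.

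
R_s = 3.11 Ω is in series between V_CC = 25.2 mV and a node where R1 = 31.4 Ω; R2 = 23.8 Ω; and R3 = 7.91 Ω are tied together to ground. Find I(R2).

Equivalent of the parallel group: R_p = 4.993 Ω.
V_A = 25.2 × 4.993/8.103 = 15.53 mV.
Branch current I = V_A/R2 = 15.53/23.8 = 0.6524 mA.
(Check via current divider: I_total = 3.110 mA; share G_k/ΣG = 0.2098 → same result.)

I ≈ 0.652 mA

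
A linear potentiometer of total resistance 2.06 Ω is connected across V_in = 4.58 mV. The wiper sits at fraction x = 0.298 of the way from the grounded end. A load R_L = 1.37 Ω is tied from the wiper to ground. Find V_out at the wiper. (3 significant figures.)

Split the track: R_lower = x·R_p = 0.6139 Ω, R_upper = (1−x)·R_p = 1.446 Ω.
Lower segment in parallel with the load: 0.6139 ‖ 1.37 = 0.4239 Ω.
Loaded-divider output: V_out = 4.58 × 0.2267 = 1.038 mV.

V_out ≈ 1.04 mV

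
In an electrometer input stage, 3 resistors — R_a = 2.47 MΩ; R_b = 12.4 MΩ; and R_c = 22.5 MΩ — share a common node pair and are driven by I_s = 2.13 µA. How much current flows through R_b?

I ≈ 0.324 µA

Conductances: ΣG = 1/2.47 + 1/12.4 + 1/22.5 = 0.5299 (1/MΩ).
Current divider: I(R_b) = I_s · G_k/ΣG = 2.13 × (0.08065/0.5299) = 2.13 × 0.1522 = 0.3241 µA.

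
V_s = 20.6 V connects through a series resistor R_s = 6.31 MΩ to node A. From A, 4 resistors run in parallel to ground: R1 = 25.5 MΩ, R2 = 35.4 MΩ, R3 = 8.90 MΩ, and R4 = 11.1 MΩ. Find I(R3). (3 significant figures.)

I ≈ 0.856 µA

Equivalent of the parallel group: R_p = 3.705 MΩ.
V_A = 20.6 × 3.705/10.01 = 7.621 V.
Branch current I = V_A/R3 = 7.621/8.90 = 0.8563 µA.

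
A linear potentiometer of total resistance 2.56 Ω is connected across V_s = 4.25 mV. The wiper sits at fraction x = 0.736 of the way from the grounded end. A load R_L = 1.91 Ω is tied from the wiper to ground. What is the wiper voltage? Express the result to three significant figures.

Lower segment x·R_p = 1.884 Ω; upper segment (1−x)·R_p = 0.6758 Ω.
Lower segment in parallel with the load: 1.884 ‖ 1.91 = 0.9485 Ω.
V_out = 4.25 × 0.9485/(0.6758 + 0.9485) = 2.482 mV.

V_out ≈ 2.48 mV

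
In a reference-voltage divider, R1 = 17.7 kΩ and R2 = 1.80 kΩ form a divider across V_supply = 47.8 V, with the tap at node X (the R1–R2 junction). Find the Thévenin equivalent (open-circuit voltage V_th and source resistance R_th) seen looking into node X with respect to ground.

V_th is the unloaded tap voltage: V_supply · R2/(R1+R2) = 47.8 × 0.09231 = 4.412 V.
With V_supply suppressed (replaced by a short), R_th = R1 ‖ R2 = (17.70 × 1.80)/(17.70 + 1.80) = 1.634 kΩ.

V_th ≈ 4.41 V, R_th ≈ 1.63 kΩ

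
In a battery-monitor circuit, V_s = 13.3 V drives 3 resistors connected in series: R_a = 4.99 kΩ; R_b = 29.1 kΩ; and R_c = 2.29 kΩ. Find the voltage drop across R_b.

ΣR = 4.99 + 29.1 + 2.29 = 36.38 kΩ.
By the voltage-divider rule, V = 13.3 × 29.10/36.38 = 10.64 V.

V ≈ 10.6 V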